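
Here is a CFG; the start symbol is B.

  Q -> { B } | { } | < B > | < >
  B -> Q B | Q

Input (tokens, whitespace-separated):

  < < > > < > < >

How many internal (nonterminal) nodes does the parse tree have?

8

[B [Q < [B [Q < >]] >] [B [Q < >] [B [Q < >]]]]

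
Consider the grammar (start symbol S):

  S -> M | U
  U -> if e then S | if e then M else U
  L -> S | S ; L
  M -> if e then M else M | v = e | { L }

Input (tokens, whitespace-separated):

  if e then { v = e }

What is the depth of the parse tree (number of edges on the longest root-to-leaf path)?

[S [U if e then [S [M { [L [S [M v = e]]] }]]]]

7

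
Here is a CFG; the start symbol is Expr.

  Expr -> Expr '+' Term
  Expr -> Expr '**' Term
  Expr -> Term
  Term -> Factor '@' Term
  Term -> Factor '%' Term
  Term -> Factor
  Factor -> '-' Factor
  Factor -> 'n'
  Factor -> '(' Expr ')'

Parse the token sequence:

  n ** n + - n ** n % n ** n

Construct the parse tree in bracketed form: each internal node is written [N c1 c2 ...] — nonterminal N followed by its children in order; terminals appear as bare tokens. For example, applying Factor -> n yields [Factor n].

Expr
Expr ** Term
Expr ** Term ** Term
Expr + Term ** Term ** Term
Expr ** Term + Term ** Term ** Term
Term ** Term + Term ** Term ** Term
Factor ** Term + Term ** Term ** Term
n ** Term + Term ** Term ** Term
n ** Factor + Term ** Term ** Term
n ** n + Term ** Term ** Term
n ** n + Factor ** Term ** Term
n ** n + - Factor ** Term ** Term
n ** n + - n ** Term ** Term
n ** n + - n ** Factor % Term ** Term
n ** n + - n ** n % Term ** Term
n ** n + - n ** n % Factor ** Term
n ** n + - n ** n % n ** Term
n ** n + - n ** n % n ** Factor
n ** n + - n ** n % n ** n

[Expr [Expr [Expr [Expr [Expr [Term [Factor n]]] ** [Term [Factor n]]] + [Term [Factor - [Factor n]]]] ** [Term [Factor n] % [Term [Factor n]]]] ** [Term [Factor n]]]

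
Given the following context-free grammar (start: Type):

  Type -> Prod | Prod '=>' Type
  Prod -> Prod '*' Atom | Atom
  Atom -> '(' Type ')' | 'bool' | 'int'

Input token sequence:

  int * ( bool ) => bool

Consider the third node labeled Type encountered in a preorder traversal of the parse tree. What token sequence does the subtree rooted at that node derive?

[Type [Prod [Prod [Atom int]] * [Atom ( [Type [Prod [Atom bool]]] )]] => [Type [Prod [Atom bool]]]]

bool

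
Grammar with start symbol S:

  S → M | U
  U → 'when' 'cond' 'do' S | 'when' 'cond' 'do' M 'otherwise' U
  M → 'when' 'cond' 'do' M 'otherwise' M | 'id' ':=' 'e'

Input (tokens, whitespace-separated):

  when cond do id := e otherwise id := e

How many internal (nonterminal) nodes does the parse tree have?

[S [M when cond do [M id := e] otherwise [M id := e]]]

4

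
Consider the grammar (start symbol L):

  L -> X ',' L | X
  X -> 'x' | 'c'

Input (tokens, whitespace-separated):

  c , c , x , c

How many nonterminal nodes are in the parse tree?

8

[L [X c] , [L [X c] , [L [X x] , [L [X c]]]]]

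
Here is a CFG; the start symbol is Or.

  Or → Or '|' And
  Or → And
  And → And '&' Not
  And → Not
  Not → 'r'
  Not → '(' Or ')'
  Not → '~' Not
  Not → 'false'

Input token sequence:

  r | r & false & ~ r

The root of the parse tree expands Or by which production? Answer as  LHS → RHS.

[Or [Or [And [Not r]]] | [And [And [And [Not r]] & [Not false]] & [Not ~ [Not r]]]]

Or → Or '|' And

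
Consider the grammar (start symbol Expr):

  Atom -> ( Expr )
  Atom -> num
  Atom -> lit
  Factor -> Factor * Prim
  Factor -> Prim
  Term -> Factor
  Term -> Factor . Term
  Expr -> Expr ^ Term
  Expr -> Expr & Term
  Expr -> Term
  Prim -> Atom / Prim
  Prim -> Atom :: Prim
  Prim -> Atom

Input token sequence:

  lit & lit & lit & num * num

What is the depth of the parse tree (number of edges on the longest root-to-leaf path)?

[Expr [Expr [Expr [Expr [Term [Factor [Prim [Atom lit]]]]] & [Term [Factor [Prim [Atom lit]]]]] & [Term [Factor [Prim [Atom lit]]]]] & [Term [Factor [Factor [Prim [Atom num]]] * [Prim [Atom num]]]]]

8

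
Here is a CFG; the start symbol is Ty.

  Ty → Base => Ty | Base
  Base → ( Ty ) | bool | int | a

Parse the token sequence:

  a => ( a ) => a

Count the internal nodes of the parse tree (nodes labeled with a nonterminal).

[Ty [Base a] => [Ty [Base ( [Ty [Base a]] )] => [Ty [Base a]]]]

8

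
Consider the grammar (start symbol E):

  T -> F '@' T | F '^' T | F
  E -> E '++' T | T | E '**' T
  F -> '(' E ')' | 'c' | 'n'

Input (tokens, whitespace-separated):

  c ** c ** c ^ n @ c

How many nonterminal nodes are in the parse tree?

13

[E [E [E [T [F c]]] ** [T [F c]]] ** [T [F c] ^ [T [F n] @ [T [F c]]]]]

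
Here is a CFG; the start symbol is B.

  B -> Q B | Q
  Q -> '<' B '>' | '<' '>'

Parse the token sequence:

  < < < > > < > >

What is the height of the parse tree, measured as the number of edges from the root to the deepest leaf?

[B [Q < [B [Q < [B [Q < >]] >] [B [Q < >]]] >]]

6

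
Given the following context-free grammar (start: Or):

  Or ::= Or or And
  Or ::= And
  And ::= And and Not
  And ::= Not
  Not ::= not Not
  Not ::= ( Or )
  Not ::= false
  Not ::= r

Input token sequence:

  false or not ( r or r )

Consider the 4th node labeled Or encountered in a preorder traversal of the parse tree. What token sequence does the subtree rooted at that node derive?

[Or [Or [And [Not false]]] or [And [Not not [Not ( [Or [Or [And [Not r]]] or [And [Not r]]] )]]]]

r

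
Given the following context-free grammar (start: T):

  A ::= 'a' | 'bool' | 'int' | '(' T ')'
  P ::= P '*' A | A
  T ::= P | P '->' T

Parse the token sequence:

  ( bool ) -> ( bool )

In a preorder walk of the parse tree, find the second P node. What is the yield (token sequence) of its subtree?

bool

[T [P [A ( [T [P [A bool]]] )]] -> [T [P [A ( [T [P [A bool]]] )]]]]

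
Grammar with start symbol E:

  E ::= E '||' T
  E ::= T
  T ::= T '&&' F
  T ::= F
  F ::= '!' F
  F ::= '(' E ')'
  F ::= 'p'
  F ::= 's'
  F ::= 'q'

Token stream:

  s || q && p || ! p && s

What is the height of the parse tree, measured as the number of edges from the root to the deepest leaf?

[E [E [E [T [F s]]] || [T [T [F q]] && [F p]]] || [T [T [F ! [F p]]] && [F s]]]

5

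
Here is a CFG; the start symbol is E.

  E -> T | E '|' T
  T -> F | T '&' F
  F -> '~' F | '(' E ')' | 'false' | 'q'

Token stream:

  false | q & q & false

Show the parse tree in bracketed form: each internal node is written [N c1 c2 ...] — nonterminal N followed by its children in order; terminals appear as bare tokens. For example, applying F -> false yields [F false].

[E [E [T [F false]]] | [T [T [T [F q]] & [F q]] & [F false]]]

E
E | T
T | T
F | T
false | T
false | T & F
false | T & F & F
false | F & F & F
false | q & F & F
false | q & q & F
false | q & q & false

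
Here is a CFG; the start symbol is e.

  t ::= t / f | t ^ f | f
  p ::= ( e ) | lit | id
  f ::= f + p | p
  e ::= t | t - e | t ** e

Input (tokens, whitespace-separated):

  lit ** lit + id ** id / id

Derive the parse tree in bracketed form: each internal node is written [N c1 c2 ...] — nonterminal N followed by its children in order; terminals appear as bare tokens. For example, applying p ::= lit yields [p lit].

[e [t [f [p lit]]] ** [e [t [f [f [p lit]] + [p id]]] ** [e [t [t [f [p id]]] / [f [p id]]]]]]

e
t ** e
f ** e
p ** e
lit ** e
lit ** t ** e
lit ** f ** e
lit ** f + p ** e
lit ** p + p ** e
lit ** lit + p ** e
lit ** lit + id ** e
lit ** lit + id ** t
lit ** lit + id ** t / f
lit ** lit + id ** f / f
lit ** lit + id ** p / f
lit ** lit + id ** id / f
lit ** lit + id ** id / p
lit ** lit + id ** id / id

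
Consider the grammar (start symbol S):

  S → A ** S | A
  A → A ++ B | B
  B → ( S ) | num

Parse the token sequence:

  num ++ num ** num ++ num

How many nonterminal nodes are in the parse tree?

[S [A [A [B num]] ++ [B num]] ** [S [A [A [B num]] ++ [B num]]]]

10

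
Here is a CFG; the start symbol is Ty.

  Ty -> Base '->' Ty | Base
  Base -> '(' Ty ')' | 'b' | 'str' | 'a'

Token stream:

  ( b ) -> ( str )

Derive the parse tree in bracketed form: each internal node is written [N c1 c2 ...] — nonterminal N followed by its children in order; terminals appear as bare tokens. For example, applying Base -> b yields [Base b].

Ty
Base -> Ty
( Ty ) -> Ty
( Base ) -> Ty
( b ) -> Ty
( b ) -> Base
( b ) -> ( Ty )
( b ) -> ( Base )
( b ) -> ( str )

[Ty [Base ( [Ty [Base b]] )] -> [Ty [Base ( [Ty [Base str]] )]]]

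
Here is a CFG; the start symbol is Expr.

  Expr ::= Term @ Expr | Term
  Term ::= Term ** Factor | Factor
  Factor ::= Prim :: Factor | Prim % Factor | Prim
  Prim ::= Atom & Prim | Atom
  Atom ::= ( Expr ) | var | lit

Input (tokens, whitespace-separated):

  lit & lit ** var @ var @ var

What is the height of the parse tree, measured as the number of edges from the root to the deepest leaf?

7

[Expr [Term [Term [Factor [Prim [Atom lit] & [Prim [Atom lit]]]]] ** [Factor [Prim [Atom var]]]] @ [Expr [Term [Factor [Prim [Atom var]]]] @ [Expr [Term [Factor [Prim [Atom var]]]]]]]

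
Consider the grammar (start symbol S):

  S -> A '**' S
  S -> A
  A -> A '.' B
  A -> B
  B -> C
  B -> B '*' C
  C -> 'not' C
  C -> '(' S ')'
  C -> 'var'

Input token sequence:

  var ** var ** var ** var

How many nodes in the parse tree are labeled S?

4

[S [A [B [C var]]] ** [S [A [B [C var]]] ** [S [A [B [C var]]] ** [S [A [B [C var]]]]]]]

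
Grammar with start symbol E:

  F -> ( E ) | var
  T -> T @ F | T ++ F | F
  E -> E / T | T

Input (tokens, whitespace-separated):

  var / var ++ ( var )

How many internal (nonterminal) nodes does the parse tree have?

11

[E [E [T [F var]]] / [T [T [F var]] ++ [F ( [E [T [F var]]] )]]]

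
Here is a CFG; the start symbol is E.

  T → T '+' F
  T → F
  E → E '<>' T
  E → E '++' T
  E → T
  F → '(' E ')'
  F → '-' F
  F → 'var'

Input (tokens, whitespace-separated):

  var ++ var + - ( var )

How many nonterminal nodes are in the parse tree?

12

[E [E [T [F var]]] ++ [T [T [F var]] + [F - [F ( [E [T [F var]]] )]]]]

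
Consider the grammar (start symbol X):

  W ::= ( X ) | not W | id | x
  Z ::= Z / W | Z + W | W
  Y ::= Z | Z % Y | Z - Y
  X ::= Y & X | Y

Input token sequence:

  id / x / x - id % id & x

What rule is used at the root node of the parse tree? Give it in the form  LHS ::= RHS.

[X [Y [Z [Z [Z [W id]] / [W x]] / [W x]] - [Y [Z [W id]] % [Y [Z [W id]]]]] & [X [Y [Z [W x]]]]]

X ::= Y & X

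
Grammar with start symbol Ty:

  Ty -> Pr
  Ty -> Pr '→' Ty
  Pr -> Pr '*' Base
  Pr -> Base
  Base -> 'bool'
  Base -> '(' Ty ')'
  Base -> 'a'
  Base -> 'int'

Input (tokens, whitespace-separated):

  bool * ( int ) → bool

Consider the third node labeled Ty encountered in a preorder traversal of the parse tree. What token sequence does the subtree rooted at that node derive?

[Ty [Pr [Pr [Base bool]] * [Base ( [Ty [Pr [Base int]]] )]] → [Ty [Pr [Base bool]]]]

bool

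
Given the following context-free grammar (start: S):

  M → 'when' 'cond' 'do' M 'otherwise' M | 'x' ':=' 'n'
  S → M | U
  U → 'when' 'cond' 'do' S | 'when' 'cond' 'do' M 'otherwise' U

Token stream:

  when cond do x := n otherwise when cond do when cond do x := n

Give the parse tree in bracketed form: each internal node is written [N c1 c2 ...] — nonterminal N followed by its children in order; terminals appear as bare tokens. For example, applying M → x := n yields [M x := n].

[S [U when cond do [M x := n] otherwise [U when cond do [S [U when cond do [S [M x := n]]]]]]]

S
U
when cond do M otherwise U
when cond do x := n otherwise U
when cond do x := n otherwise when cond do S
when cond do x := n otherwise when cond do U
when cond do x := n otherwise when cond do when cond do S
when cond do x := n otherwise when cond do when cond do M
when cond do x := n otherwise when cond do when cond do x := n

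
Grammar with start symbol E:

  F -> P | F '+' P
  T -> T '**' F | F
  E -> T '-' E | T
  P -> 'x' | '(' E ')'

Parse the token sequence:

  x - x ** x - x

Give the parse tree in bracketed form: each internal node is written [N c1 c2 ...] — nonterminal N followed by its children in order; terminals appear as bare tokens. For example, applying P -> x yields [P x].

[E [T [F [P x]]] - [E [T [T [F [P x]]] ** [F [P x]]] - [E [T [F [P x]]]]]]

E
T - E
F - E
P - E
x - E
x - T - E
x - T ** F - E
x - F ** F - E
x - P ** F - E
x - x ** F - E
x - x ** P - E
x - x ** x - E
x - x ** x - T
x - x ** x - F
x - x ** x - P
x - x ** x - x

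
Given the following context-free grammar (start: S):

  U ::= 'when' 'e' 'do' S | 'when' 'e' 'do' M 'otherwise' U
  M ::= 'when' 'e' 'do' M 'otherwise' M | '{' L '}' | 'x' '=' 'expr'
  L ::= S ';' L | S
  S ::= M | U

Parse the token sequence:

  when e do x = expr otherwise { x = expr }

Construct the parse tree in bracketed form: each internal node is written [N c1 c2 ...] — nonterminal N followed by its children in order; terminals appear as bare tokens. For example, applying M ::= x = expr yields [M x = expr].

[S [M when e do [M x = expr] otherwise [M { [L [S [M x = expr]]] }]]]

S
M
when e do M otherwise M
when e do x = expr otherwise M
when e do x = expr otherwise { L }
when e do x = expr otherwise { S }
when e do x = expr otherwise { M }
when e do x = expr otherwise { x = expr }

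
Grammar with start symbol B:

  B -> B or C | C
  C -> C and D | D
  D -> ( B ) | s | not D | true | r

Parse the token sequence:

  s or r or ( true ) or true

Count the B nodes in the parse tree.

5

[B [B [B [B [C [D s]]] or [C [D r]]] or [C [D ( [B [C [D true]]] )]]] or [C [D true]]]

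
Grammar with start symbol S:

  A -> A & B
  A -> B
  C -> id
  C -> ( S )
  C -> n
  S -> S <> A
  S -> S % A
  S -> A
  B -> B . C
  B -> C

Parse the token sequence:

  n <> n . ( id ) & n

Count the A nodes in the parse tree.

4

[S [S [A [B [C n]]]] <> [A [A [B [B [C n]] . [C ( [S [A [B [C id]]]] )]]] & [B [C n]]]]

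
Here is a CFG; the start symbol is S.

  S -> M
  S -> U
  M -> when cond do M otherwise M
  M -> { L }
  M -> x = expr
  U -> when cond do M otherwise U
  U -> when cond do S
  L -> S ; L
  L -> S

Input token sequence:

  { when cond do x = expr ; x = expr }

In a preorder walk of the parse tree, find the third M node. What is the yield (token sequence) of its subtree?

x = expr

[S [M { [L [S [U when cond do [S [M x = expr]]]] ; [L [S [M x = expr]]]] }]]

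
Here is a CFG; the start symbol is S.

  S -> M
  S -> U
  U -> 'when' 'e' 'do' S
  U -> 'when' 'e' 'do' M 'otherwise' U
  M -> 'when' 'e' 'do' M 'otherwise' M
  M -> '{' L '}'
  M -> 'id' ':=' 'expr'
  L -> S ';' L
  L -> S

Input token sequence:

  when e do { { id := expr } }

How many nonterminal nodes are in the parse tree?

[S [U when e do [S [M { [L [S [M { [L [S [M id := expr]]] }]]] }]]]]

10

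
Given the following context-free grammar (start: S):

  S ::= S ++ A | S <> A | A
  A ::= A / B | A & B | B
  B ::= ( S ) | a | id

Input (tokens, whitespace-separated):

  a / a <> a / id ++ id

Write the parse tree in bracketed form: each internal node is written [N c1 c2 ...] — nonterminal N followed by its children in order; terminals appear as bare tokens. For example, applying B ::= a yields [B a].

S
S ++ A
S <> A ++ A
A <> A ++ A
A / B <> A ++ A
B / B <> A ++ A
a / B <> A ++ A
a / a <> A ++ A
a / a <> A / B ++ A
a / a <> B / B ++ A
a / a <> a / B ++ A
a / a <> a / id ++ A
a / a <> a / id ++ B
a / a <> a / id ++ id

[S [S [S [A [A [B a]] / [B a]]] <> [A [A [B a]] / [B id]]] ++ [A [B id]]]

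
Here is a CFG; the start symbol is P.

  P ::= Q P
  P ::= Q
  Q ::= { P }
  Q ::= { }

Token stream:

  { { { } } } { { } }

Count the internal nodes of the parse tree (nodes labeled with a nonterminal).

[P [Q { [P [Q { [P [Q { }]] }]] }] [P [Q { [P [Q { }]] }]]]

10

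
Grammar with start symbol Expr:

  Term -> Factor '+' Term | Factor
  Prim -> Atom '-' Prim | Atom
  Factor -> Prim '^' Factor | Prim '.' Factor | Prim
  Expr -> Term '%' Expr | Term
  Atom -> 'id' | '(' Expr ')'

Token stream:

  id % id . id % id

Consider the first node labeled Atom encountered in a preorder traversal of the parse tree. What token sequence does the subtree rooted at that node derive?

id

[Expr [Term [Factor [Prim [Atom id]]]] % [Expr [Term [Factor [Prim [Atom id]] . [Factor [Prim [Atom id]]]]] % [Expr [Term [Factor [Prim [Atom id]]]]]]]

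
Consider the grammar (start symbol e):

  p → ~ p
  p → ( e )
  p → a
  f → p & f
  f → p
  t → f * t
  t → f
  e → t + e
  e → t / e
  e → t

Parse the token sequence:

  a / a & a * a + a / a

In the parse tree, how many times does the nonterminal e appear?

4

[e [t [f [p a]]] / [e [t [f [p a] & [f [p a]]] * [t [f [p a]]]] + [e [t [f [p a]]] / [e [t [f [p a]]]]]]]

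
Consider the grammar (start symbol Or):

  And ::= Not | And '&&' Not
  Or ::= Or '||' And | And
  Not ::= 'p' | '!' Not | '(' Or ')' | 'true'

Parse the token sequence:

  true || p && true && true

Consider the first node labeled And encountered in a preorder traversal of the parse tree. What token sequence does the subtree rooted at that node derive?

[Or [Or [And [Not true]]] || [And [And [And [Not p]] && [Not true]] && [Not true]]]

true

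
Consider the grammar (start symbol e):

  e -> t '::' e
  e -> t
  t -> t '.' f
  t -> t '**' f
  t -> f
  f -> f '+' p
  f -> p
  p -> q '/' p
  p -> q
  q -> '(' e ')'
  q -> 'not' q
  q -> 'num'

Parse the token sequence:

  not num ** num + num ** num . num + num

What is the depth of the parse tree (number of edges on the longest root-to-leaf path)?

[e [t [t [t [t [f [p [q not [q num]]]]] ** [f [f [p [q num]]] + [p [q num]]]] ** [f [p [q num]]]] . [f [f [p [q num]]] + [p [q num]]]]]

9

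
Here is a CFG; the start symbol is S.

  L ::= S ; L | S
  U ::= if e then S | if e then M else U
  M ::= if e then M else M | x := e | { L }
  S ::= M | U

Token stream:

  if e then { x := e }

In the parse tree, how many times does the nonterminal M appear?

2

[S [U if e then [S [M { [L [S [M x := e]]] }]]]]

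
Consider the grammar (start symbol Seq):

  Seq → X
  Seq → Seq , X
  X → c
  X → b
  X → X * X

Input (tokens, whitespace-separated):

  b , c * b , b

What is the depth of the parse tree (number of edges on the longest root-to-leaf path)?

[Seq [Seq [Seq [X b]] , [X [X c] * [X b]]] , [X b]]

4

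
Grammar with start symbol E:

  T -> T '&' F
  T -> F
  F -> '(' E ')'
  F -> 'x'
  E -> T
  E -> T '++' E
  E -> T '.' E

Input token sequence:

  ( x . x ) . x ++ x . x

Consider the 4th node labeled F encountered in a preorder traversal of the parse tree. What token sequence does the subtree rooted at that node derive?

[E [T [F ( [E [T [F x]] . [E [T [F x]]]] )]] . [E [T [F x]] ++ [E [T [F x]] . [E [T [F x]]]]]]

x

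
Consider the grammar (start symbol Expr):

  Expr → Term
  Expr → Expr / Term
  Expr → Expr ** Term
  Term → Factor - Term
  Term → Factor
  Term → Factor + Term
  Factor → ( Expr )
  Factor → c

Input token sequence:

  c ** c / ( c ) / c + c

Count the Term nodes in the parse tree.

[Expr [Expr [Expr [Expr [Term [Factor c]]] ** [Term [Factor c]]] / [Term [Factor ( [Expr [Term [Factor c]]] )]]] / [Term [Factor c] + [Term [Factor c]]]]

6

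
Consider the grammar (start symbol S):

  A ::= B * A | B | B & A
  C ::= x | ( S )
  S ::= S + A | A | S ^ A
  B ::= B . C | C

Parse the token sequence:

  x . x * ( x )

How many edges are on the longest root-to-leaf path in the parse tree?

9

[S [A [B [B [C x]] . [C x]] * [A [B [C ( [S [A [B [C x]]]] )]]]]]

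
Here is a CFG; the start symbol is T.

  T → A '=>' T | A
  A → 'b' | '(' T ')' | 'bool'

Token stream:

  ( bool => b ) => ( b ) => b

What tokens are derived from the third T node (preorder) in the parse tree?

[T [A ( [T [A bool] => [T [A b]]] )] => [T [A ( [T [A b]] )] => [T [A b]]]]

b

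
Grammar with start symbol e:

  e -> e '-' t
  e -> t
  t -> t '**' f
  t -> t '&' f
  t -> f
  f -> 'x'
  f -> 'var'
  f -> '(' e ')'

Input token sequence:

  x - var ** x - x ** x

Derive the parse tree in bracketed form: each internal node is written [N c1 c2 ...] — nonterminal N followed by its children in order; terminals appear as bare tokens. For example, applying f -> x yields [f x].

[e [e [e [t [f x]]] - [t [t [f var]] ** [f x]]] - [t [t [f x]] ** [f x]]]

e
e - t
e - t - t
t - t - t
f - t - t
x - t - t
x - t ** f - t
x - f ** f - t
x - var ** f - t
x - var ** x - t
x - var ** x - t ** f
x - var ** x - f ** f
x - var ** x - x ** f
x - var ** x - x ** x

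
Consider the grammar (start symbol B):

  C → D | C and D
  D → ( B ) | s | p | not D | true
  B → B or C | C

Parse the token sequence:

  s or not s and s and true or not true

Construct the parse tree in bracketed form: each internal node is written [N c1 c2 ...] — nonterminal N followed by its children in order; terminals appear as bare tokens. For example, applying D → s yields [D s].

B
B or C
B or C or C
C or C or C
D or C or C
s or C or C
s or C and D or C
s or C and D and D or C
s or D and D and D or C
s or not D and D and D or C
s or not s and D and D or C
s or not s and s and D or C
s or not s and s and true or C
s or not s and s and true or D
s or not s and s and true or not D
s or not s and s and true or not true

[B [B [B [C [D s]]] or [C [C [C [D not [D s]]] and [D s]] and [D true]]] or [C [D not [D true]]]]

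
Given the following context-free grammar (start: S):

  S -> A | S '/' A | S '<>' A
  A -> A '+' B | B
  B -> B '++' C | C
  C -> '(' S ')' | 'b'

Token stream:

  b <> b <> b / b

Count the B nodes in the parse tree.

4

[S [S [S [S [A [B [C b]]]] <> [A [B [C b]]]] <> [A [B [C b]]]] / [A [B [C b]]]]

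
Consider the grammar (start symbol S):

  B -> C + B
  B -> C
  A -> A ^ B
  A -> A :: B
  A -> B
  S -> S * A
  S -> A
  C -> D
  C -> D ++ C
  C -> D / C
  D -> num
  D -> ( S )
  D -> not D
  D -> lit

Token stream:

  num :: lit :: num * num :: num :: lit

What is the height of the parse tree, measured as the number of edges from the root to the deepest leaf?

[S [S [A [A [A [B [C [D num]]]] :: [B [C [D lit]]]] :: [B [C [D num]]]]] * [A [A [A [B [C [D num]]]] :: [B [C [D num]]]] :: [B [C [D lit]]]]]

8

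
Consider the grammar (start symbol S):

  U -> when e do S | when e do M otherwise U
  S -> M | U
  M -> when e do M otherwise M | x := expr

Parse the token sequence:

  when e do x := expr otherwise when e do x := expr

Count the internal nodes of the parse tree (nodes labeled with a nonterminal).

6

[S [U when e do [M x := expr] otherwise [U when e do [S [M x := expr]]]]]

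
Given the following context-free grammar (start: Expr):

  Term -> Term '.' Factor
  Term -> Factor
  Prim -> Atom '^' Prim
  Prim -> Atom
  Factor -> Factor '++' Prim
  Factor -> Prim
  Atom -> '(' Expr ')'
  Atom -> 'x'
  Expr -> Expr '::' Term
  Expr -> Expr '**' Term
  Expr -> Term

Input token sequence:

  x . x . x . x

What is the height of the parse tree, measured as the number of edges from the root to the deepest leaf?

8

[Expr [Term [Term [Term [Term [Factor [Prim [Atom x]]]] . [Factor [Prim [Atom x]]]] . [Factor [Prim [Atom x]]]] . [Factor [Prim [Atom x]]]]]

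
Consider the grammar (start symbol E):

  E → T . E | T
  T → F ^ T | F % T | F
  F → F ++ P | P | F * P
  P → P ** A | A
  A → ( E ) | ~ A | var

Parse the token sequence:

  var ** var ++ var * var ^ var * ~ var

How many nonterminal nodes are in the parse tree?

[E [T [F [F [F [P [P [A var]] ** [A var]]] ++ [P [A var]]] * [P [A var]]] ^ [T [F [F [P [A var]]] * [P [A ~ [A var]]]]]]]

21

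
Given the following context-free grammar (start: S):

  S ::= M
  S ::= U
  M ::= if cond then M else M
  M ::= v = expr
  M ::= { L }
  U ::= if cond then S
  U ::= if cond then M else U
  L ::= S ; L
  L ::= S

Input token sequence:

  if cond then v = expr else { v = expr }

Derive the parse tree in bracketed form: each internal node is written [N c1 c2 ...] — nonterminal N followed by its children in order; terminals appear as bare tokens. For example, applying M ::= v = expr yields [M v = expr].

[S [M if cond then [M v = expr] else [M { [L [S [M v = expr]]] }]]]

S
M
if cond then M else M
if cond then v = expr else M
if cond then v = expr else { L }
if cond then v = expr else { S }
if cond then v = expr else { M }
if cond then v = expr else { v = expr }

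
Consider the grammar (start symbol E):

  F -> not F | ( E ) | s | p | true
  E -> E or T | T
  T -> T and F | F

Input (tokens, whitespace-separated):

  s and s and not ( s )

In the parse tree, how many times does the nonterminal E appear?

2

[E [T [T [T [F s]] and [F s]] and [F not [F ( [E [T [F s]]] )]]]]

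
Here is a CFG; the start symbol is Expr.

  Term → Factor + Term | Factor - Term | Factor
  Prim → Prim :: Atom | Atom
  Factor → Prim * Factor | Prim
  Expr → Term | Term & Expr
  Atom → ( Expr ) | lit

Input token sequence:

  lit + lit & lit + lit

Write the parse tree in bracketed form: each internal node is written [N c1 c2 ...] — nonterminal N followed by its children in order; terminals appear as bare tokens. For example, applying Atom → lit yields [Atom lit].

Expr
Term & Expr
Factor + Term & Expr
Prim + Term & Expr
Atom + Term & Expr
lit + Term & Expr
lit + Factor & Expr
lit + Prim & Expr
lit + Atom & Expr
lit + lit & Expr
lit + lit & Term
lit + lit & Factor + Term
lit + lit & Prim + Term
lit + lit & Atom + Term
lit + lit & lit + Term
lit + lit & lit + Factor
lit + lit & lit + Prim
lit + lit & lit + Atom
lit + lit & lit + lit

[Expr [Term [Factor [Prim [Atom lit]]] + [Term [Factor [Prim [Atom lit]]]]] & [Expr [Term [Factor [Prim [Atom lit]]] + [Term [Factor [Prim [Atom lit]]]]]]]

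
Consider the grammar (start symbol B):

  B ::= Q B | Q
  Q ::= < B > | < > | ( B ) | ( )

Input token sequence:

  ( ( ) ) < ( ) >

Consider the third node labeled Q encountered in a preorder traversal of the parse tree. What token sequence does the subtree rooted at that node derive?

< ( ) >

[B [Q ( [B [Q ( )]] )] [B [Q < [B [Q ( )]] >]]]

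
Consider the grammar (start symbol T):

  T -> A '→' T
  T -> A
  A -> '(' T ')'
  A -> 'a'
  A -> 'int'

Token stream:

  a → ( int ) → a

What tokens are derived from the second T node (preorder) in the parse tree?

[T [A a] → [T [A ( [T [A int]] )] → [T [A a]]]]

( int ) → a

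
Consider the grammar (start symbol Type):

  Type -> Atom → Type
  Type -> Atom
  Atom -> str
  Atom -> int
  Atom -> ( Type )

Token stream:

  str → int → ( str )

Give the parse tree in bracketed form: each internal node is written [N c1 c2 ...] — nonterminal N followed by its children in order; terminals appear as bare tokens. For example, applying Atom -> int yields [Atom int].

[Type [Atom str] → [Type [Atom int] → [Type [Atom ( [Type [Atom str]] )]]]]

Type
Atom → Type
str → Type
str → Atom → Type
str → int → Type
str → int → Atom
str → int → ( Type )
str → int → ( Atom )
str → int → ( str )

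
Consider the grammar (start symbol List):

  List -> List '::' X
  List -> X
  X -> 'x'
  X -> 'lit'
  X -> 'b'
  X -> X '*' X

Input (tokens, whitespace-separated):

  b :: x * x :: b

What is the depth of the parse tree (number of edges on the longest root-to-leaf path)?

[List [List [List [X b]] :: [X [X x] * [X x]]] :: [X b]]

4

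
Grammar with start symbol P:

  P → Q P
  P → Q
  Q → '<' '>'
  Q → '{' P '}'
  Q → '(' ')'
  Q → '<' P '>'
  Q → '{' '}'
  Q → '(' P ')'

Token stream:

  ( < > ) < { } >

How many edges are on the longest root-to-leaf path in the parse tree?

5

[P [Q ( [P [Q < >]] )] [P [Q < [P [Q { }]] >]]]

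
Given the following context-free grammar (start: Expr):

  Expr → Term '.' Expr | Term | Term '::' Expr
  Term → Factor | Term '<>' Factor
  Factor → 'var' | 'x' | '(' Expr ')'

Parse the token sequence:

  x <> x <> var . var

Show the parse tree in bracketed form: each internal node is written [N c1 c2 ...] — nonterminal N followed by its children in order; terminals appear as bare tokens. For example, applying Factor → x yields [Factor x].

Expr
Term . Expr
Term <> Factor . Expr
Term <> Factor <> Factor . Expr
Factor <> Factor <> Factor . Expr
x <> Factor <> Factor . Expr
x <> x <> Factor . Expr
x <> x <> var . Expr
x <> x <> var . Term
x <> x <> var . Factor
x <> x <> var . var

[Expr [Term [Term [Term [Factor x]] <> [Factor x]] <> [Factor var]] . [Expr [Term [Factor var]]]]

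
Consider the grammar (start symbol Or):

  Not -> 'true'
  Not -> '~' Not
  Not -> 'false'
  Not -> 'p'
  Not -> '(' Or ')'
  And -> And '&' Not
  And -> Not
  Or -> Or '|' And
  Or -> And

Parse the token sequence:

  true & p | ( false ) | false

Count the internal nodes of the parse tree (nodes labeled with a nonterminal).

14

[Or [Or [Or [And [And [Not true]] & [Not p]]] | [And [Not ( [Or [And [Not false]]] )]]] | [And [Not false]]]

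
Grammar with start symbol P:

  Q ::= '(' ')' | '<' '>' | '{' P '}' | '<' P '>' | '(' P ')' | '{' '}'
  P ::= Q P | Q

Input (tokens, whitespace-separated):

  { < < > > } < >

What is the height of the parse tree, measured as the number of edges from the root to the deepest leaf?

[P [Q { [P [Q < [P [Q < >]] >]] }] [P [Q < >]]]

6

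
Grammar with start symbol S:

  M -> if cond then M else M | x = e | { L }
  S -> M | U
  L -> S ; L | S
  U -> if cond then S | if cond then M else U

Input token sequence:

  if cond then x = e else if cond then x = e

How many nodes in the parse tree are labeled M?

[S [U if cond then [M x = e] else [U if cond then [S [M x = e]]]]]

2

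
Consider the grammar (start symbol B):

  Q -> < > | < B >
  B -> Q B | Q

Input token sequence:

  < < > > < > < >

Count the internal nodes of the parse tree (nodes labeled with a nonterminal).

8

[B [Q < [B [Q < >]] >] [B [Q < >] [B [Q < >]]]]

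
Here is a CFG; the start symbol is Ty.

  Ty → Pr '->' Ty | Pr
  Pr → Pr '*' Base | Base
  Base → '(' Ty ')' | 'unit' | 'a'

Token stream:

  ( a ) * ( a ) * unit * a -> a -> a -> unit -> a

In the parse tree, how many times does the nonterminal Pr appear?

[Ty [Pr [Pr [Pr [Pr [Base ( [Ty [Pr [Base a]]] )]] * [Base ( [Ty [Pr [Base a]]] )]] * [Base unit]] * [Base a]] -> [Ty [Pr [Base a]] -> [Ty [Pr [Base a]] -> [Ty [Pr [Base unit]] -> [Ty [Pr [Base a]]]]]]]

10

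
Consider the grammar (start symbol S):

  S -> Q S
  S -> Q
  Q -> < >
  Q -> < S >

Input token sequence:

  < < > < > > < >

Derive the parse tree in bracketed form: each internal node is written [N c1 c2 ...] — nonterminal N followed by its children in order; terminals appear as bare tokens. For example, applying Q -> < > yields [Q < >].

[S [Q < [S [Q < >] [S [Q < >]]] >] [S [Q < >]]]

S
Q S
< S > S
< Q S > S
< < > S > S
< < > Q > S
< < > < > > S
< < > < > > Q
< < > < > > < >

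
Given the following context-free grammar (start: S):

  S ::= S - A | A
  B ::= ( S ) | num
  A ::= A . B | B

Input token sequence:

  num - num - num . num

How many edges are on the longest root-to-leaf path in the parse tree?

[S [S [S [A [B num]]] - [A [B num]]] - [A [A [B num]] . [B num]]]

5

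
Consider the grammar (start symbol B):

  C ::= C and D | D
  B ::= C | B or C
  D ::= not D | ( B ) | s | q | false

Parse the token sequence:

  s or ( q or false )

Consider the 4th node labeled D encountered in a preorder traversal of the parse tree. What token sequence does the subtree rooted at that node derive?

[B [B [C [D s]]] or [C [D ( [B [B [C [D q]]] or [C [D false]]] )]]]

false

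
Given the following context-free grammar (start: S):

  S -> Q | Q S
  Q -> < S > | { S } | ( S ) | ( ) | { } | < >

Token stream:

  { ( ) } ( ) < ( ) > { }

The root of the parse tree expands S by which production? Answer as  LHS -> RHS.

S -> Q S

[S [Q { [S [Q ( )]] }] [S [Q ( )] [S [Q < [S [Q ( )]] >] [S [Q { }]]]]]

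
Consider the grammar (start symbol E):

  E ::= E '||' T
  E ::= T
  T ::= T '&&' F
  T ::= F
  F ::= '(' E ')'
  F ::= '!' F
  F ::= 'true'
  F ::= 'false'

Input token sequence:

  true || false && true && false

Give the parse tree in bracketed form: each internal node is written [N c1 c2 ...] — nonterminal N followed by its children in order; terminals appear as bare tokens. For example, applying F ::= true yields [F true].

[E [E [T [F true]]] || [T [T [T [F false]] && [F true]] && [F false]]]

E
E || T
T || T
F || T
true || T
true || T && F
true || T && F && F
true || F && F && F
true || false && F && F
true || false && true && F
true || false && true && false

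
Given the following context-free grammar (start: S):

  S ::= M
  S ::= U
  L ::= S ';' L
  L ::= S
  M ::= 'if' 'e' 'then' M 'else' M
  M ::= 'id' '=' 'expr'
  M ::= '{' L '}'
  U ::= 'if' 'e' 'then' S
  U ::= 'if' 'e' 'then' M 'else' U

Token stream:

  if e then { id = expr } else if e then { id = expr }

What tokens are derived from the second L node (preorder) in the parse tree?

[S [U if e then [M { [L [S [M id = expr]]] }] else [U if e then [S [M { [L [S [M id = expr]]] }]]]]]

id = expr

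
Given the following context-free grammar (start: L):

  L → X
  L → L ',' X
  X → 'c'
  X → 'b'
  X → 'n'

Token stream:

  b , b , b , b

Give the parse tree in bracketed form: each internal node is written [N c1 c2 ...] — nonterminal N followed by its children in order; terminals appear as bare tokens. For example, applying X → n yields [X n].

[L [L [L [L [X b]] , [X b]] , [X b]] , [X b]]

L
L , X
L , X , X
L , X , X , X
X , X , X , X
b , X , X , X
b , b , X , X
b , b , b , X
b , b , b , b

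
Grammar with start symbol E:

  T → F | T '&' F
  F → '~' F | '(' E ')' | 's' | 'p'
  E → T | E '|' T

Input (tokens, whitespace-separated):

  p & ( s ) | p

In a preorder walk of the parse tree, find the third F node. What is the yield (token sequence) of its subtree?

[E [E [T [T [F p]] & [F ( [E [T [F s]]] )]]] | [T [F p]]]

s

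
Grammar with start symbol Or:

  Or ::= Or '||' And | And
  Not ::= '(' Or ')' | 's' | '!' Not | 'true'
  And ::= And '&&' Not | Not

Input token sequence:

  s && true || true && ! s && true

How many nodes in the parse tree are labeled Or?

[Or [Or [And [And [Not s]] && [Not true]]] || [And [And [And [Not true]] && [Not ! [Not s]]] && [Not true]]]

2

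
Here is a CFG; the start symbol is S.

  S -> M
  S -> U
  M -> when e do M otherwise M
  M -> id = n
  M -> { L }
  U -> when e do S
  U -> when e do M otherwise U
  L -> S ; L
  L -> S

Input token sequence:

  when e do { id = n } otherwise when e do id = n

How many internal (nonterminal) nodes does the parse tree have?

[S [U when e do [M { [L [S [M id = n]]] }] otherwise [U when e do [S [M id = n]]]]]

9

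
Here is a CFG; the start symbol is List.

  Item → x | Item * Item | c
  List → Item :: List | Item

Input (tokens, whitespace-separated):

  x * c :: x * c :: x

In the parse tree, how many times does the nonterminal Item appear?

[List [Item [Item x] * [Item c]] :: [List [Item [Item x] * [Item c]] :: [List [Item x]]]]

7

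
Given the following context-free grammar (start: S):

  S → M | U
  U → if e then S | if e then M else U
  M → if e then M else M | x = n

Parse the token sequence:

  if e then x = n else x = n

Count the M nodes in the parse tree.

3

[S [M if e then [M x = n] else [M x = n]]]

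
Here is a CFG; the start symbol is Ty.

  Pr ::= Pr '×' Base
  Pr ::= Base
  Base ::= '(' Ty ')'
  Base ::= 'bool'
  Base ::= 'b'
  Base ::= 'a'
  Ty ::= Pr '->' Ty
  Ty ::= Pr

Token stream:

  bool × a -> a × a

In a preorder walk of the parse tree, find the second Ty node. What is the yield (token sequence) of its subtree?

[Ty [Pr [Pr [Base bool]] × [Base a]] -> [Ty [Pr [Pr [Base a]] × [Base a]]]]

a × a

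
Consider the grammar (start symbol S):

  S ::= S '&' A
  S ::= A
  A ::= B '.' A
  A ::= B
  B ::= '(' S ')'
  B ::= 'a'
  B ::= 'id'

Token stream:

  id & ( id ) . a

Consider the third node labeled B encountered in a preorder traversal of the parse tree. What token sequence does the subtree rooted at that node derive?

id

[S [S [A [B id]]] & [A [B ( [S [A [B id]]] )] . [A [B a]]]]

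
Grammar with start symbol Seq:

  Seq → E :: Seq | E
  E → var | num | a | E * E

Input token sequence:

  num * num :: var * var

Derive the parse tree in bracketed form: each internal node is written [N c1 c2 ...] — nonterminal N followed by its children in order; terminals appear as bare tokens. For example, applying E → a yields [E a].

[Seq [E [E num] * [E num]] :: [Seq [E [E var] * [E var]]]]

Seq
E :: Seq
E * E :: Seq
num * E :: Seq
num * num :: Seq
num * num :: E
num * num :: E * E
num * num :: var * E
num * num :: var * var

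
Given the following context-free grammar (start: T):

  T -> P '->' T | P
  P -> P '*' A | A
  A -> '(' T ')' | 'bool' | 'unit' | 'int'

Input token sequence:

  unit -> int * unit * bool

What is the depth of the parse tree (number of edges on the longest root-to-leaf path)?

6

[T [P [A unit]] -> [T [P [P [P [A int]] * [A unit]] * [A bool]]]]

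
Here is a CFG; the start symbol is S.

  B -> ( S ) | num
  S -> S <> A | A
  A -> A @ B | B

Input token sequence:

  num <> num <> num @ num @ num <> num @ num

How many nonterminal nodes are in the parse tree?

18

[S [S [S [S [A [B num]]] <> [A [B num]]] <> [A [A [A [B num]] @ [B num]] @ [B num]]] <> [A [A [B num]] @ [B num]]]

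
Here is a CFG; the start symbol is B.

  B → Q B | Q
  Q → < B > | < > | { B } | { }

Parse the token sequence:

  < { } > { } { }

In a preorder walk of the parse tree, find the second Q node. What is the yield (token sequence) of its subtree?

[B [Q < [B [Q { }]] >] [B [Q { }] [B [Q { }]]]]

{ }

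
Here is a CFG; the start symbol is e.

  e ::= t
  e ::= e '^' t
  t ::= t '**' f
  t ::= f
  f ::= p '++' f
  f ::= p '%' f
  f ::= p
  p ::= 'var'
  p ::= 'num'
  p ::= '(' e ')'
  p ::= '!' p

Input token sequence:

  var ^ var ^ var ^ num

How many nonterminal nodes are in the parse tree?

16

[e [e [e [e [t [f [p var]]]] ^ [t [f [p var]]]] ^ [t [f [p var]]]] ^ [t [f [p num]]]]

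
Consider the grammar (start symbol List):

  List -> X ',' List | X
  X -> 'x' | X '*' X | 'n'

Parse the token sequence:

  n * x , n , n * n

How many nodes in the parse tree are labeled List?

3

[List [X [X n] * [X x]] , [List [X n] , [List [X [X n] * [X n]]]]]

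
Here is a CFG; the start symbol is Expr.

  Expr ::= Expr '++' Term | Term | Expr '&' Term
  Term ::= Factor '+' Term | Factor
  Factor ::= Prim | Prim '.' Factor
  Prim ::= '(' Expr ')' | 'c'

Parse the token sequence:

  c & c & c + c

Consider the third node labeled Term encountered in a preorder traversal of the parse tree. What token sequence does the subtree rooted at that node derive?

[Expr [Expr [Expr [Term [Factor [Prim c]]]] & [Term [Factor [Prim c]]]] & [Term [Factor [Prim c]] + [Term [Factor [Prim c]]]]]

c + c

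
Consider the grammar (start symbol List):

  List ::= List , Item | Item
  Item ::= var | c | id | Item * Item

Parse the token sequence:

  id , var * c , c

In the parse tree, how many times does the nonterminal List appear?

3

[List [List [List [Item id]] , [Item [Item var] * [Item c]]] , [Item c]]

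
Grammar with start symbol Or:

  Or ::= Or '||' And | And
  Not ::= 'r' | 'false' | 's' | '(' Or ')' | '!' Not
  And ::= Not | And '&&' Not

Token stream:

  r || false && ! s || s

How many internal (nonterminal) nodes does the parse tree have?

[Or [Or [Or [And [Not r]]] || [And [And [Not false]] && [Not ! [Not s]]]] || [And [Not s]]]

12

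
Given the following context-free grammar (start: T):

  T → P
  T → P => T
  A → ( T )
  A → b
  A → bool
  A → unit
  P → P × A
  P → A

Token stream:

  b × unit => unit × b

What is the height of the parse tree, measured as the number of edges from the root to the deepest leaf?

5

[T [P [P [A b]] × [A unit]] => [T [P [P [A unit]] × [A b]]]]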